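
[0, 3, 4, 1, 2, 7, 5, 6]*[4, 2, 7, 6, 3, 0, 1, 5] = [4, 6, 3, 2, 7, 5, 0, 1]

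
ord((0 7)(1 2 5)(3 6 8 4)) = 12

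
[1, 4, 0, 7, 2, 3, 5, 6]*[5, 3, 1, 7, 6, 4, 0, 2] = [3, 6, 5, 2, 1, 7, 4, 0]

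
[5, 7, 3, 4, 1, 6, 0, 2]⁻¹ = [6, 4, 7, 2, 3, 0, 5, 1]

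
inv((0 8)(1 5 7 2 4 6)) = (0 8)(1 6 4 2 7 5)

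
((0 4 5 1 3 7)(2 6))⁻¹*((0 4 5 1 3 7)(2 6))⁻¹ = (0 3 5)(1 4 7)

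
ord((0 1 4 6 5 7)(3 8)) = 6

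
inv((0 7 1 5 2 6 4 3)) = (0 3 4 6 2 5 1 7)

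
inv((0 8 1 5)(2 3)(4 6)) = (0 5 1 8)(2 3)(4 6)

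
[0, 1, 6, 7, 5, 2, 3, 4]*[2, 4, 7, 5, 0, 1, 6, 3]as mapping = [0→2, 1→4, 2→6, 3→3, 4→1, 5→7, 6→5, 7→0]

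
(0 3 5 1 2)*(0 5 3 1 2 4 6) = (0 1 4 6)(2 5)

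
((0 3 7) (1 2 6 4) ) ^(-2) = (0 3 7) (1 6) (2 4) 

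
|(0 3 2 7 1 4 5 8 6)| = 9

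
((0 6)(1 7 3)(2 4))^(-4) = (1 3 7)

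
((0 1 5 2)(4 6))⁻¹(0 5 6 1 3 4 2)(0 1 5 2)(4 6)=(0 1 2 4 5 3 6)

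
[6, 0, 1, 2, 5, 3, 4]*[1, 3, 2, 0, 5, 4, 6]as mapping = [0→6, 1→1, 2→3, 3→2, 4→4, 5→0, 6→5]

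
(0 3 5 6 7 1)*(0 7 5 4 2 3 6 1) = (0 6 5 1 7)(2 3 4)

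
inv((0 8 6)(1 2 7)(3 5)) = (0 6 8)(1 7 2)(3 5)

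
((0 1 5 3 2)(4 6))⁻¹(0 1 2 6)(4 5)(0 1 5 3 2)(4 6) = (0 4 1 5)(3 6)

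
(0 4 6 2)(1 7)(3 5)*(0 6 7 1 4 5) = (0 5 3)(2 6)(4 7)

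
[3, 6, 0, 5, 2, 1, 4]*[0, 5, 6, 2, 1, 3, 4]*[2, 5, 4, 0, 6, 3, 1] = [4, 6, 2, 0, 1, 3, 5] 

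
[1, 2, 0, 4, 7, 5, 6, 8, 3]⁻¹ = [2, 0, 1, 8, 3, 5, 6, 4, 7]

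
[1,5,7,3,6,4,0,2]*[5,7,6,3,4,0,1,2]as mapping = [0→7,1→0,2→2,3→3,4→1,5→4,6→5,7→6]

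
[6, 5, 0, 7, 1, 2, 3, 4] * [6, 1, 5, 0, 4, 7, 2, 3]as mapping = [0→2, 1→7, 2→6, 3→3, 4→1, 5→5, 6→0, 7→4]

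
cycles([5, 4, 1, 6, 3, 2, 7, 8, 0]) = (0 5 2 1 4 3 6 7 8)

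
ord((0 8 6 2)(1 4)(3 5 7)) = 12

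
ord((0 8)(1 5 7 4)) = 4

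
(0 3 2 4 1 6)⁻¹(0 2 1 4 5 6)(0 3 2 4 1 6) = (0 3 4 6 1 5)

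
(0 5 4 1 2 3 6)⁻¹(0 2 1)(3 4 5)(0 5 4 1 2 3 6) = (1 4 6)(2 5 3)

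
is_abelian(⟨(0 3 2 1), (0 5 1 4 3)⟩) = no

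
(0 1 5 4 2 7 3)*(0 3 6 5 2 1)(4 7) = (1 2 4)(5 7 6)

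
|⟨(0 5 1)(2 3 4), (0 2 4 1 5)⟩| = 360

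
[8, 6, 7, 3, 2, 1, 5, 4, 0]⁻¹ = [8, 5, 4, 3, 7, 6, 1, 2, 0]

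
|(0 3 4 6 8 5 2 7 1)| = 9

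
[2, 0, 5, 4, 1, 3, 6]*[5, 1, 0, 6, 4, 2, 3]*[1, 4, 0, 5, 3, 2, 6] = [1, 2, 0, 3, 4, 6, 5]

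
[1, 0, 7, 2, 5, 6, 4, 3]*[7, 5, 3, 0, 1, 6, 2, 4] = [5, 7, 4, 3, 6, 2, 1, 0]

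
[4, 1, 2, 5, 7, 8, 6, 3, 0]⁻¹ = [8, 1, 2, 7, 0, 3, 6, 4, 5]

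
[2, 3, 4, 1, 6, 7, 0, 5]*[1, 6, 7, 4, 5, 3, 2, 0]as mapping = [0→7, 1→4, 2→5, 3→6, 4→2, 5→0, 6→1, 7→3]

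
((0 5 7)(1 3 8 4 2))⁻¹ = (0 7 5)(1 2 4 8 3)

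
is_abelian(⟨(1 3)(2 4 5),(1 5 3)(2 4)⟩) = no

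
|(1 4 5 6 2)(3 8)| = 10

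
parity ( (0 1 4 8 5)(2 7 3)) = even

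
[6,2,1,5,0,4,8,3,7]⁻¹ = [4,2,1,7,5,3,0,8,6]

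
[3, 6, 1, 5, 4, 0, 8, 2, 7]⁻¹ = [5, 2, 7, 0, 4, 3, 1, 8, 6]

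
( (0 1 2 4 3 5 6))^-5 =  (0 2 3 6 1 4 5)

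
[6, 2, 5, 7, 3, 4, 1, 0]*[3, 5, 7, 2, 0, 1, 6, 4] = [6, 7, 1, 4, 2, 0, 5, 3]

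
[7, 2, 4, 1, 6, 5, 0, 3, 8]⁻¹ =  [6, 3, 1, 7, 2, 5, 4, 0, 8]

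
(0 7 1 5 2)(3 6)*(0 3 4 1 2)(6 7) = (0 6 4 1 5)(2 3 7)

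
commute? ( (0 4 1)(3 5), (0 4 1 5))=no: (0 4 1)(3 5)*(0 4 1 5)=(0 1 4 5 3), (0 4 1 5)*(0 4 1)(3 5)=(0 1 3 5 4)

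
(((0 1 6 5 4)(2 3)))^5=(2 3)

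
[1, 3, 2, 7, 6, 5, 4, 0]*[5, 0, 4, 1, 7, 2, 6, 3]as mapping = [0→0, 1→1, 2→4, 3→3, 4→6, 5→2, 6→7, 7→5]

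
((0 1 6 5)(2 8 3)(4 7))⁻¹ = (0 5 6 1)(2 3 8)(4 7)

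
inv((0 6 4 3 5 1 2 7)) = (0 7 2 1 5 3 4 6)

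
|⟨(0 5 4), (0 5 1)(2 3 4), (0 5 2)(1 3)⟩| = 720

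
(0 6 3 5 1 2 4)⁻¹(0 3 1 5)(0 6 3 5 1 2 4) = (1 6 5 2)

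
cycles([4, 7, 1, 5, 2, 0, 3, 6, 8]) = (0 4 2 1 7 6 3 5)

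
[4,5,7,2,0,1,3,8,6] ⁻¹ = [4,5,3,6,0,1,8,2,7] 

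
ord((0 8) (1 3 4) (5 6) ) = 6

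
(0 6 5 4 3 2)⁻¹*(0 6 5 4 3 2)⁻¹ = (0 3 5)(2 4 6)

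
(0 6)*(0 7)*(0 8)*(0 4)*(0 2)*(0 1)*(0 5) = (0 6 7 8 4 2 1 5)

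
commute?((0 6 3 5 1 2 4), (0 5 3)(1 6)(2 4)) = no:(0 6 3 5 1 2 4) * (0 5 3)(1 6)(2 4) = (0 1 4 5 6), (0 5 3)(1 6)(2 4) * (0 6 3 5 1 2 4) = (0 1 3 6 2)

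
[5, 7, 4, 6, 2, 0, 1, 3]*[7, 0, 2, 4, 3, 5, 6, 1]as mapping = [0→5, 1→1, 2→3, 3→6, 4→2, 5→7, 6→0, 7→4]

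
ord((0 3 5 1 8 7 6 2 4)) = 9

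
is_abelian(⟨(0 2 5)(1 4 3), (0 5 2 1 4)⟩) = no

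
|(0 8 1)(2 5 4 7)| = 12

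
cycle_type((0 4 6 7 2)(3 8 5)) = 3.5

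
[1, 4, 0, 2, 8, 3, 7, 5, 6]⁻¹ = [2, 0, 3, 5, 1, 7, 8, 6, 4]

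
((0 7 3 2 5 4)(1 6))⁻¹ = (0 4 5 2 3 7)(1 6)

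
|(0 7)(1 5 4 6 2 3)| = 6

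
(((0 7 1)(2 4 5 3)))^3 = (2 3 5 4)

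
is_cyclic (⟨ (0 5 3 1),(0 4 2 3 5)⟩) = no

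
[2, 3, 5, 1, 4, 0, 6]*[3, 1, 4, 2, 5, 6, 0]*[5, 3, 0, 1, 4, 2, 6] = [4, 0, 6, 3, 2, 1, 5]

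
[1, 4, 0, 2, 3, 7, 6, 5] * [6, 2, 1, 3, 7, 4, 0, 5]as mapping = [0→2, 1→7, 2→6, 3→1, 4→3, 5→5, 6→0, 7→4]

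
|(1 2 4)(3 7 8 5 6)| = 15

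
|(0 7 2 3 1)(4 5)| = 10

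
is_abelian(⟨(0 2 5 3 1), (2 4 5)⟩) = no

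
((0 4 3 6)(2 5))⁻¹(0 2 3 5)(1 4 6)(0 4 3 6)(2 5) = (0 1 3)(2 4 5 6)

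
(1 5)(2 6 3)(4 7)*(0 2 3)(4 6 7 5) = (0 2 7 6)(1 4 5)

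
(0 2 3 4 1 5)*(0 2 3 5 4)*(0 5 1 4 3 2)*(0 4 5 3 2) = (1 2)(4 5)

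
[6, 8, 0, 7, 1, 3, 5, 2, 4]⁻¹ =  [2, 4, 7, 5, 8, 6, 0, 3, 1]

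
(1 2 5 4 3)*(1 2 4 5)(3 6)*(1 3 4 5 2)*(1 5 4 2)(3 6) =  (1 4 3 5)(2 6)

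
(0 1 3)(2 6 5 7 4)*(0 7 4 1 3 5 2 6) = (0 3 7 1 5 4 6 2)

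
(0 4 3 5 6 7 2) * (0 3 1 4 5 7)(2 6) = (0 5 2 3 7 6)(1 4)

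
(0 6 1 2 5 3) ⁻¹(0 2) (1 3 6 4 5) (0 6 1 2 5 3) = (0 1 4 3 2) (5 6) 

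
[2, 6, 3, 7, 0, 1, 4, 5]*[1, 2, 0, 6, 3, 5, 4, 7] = [0, 4, 6, 7, 1, 2, 3, 5]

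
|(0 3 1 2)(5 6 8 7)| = 4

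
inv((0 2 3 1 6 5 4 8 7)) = (0 7 8 4 5 6 1 3 2)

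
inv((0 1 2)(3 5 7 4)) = (0 2 1)(3 4 7 5)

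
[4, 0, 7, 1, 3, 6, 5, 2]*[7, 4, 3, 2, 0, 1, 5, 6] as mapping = [0→0, 1→7, 2→6, 3→4, 4→2, 5→5, 6→1, 7→3] 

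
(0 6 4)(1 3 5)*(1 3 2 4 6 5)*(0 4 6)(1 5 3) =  (0 3 5 1 2 6)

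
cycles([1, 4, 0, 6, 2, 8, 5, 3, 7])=(0 1 4 2)(3 6 5 8 7)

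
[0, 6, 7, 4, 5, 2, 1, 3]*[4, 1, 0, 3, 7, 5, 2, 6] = [4, 2, 6, 7, 5, 0, 1, 3]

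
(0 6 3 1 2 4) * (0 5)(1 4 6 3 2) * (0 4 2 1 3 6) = (0 6 1 3 2)(4 5)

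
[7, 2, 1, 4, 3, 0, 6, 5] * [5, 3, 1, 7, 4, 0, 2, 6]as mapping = [0→6, 1→1, 2→3, 3→4, 4→7, 5→5, 6→2, 7→0]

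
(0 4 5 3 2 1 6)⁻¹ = (0 6 1 2 3 5 4)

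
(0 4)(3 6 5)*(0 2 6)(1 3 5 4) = (0 1 3)(2 6 4)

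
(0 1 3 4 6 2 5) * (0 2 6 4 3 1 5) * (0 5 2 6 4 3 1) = (0 2 5 6 4 3 1) 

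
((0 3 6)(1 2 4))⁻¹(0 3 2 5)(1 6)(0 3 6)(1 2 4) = (0 2)(3 6 4 5)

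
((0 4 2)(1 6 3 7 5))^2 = (0 2 4)(1 3 5 6 7)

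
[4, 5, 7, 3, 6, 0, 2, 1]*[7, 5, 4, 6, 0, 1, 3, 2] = [0, 1, 2, 6, 3, 7, 4, 5]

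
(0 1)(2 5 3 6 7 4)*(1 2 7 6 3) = (0 2 5 1)(4 7)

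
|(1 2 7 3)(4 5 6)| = 12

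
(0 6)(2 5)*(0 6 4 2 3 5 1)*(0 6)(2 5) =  (0 4 5 3 2 1 6)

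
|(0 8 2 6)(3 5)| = 4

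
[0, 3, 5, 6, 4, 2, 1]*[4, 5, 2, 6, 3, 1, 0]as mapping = [0→4, 1→6, 2→1, 3→0, 4→3, 5→2, 6→5]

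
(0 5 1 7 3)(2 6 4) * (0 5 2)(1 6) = (0 2 1 7 3 5 6 4)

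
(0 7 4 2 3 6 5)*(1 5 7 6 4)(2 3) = (0 6 7 1 5)(3 4)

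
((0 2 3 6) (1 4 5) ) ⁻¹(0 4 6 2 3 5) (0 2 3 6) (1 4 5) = (0 3 6 1 2 5) 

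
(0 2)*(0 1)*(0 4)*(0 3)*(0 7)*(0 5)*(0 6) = (0 2 1 4 3 7 5 6)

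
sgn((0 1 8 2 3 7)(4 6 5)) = -1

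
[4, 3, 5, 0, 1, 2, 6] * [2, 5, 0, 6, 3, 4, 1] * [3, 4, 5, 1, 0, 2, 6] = [1, 6, 0, 5, 2, 3, 4]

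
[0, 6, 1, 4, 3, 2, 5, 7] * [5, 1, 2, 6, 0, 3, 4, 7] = [5, 4, 1, 0, 6, 2, 3, 7]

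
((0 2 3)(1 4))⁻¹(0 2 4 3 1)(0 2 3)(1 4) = (0 4 2 3 1)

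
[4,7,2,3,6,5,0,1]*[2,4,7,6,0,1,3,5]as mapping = [0→0,1→5,2→7,3→6,4→3,5→1,6→2,7→4]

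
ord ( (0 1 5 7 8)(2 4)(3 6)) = 10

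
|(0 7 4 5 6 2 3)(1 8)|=14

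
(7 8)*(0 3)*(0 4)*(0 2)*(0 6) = (0 3 4 2 6)(7 8)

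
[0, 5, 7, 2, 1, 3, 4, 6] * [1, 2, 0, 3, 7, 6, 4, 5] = [1, 6, 5, 0, 2, 3, 7, 4]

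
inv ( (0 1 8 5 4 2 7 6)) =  (0 6 7 2 4 5 8 1)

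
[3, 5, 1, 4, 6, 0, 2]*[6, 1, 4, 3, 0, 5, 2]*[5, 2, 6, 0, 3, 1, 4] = [0, 1, 2, 5, 6, 4, 3]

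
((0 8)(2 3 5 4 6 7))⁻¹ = (0 8)(2 7 6 4 5 3)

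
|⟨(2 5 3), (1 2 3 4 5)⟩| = 60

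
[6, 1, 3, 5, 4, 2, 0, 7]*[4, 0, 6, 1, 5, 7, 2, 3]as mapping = [0→2, 1→0, 2→1, 3→7, 4→5, 5→6, 6→4, 7→3]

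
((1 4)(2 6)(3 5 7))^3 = (1 4)(2 6)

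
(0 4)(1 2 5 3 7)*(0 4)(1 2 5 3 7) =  (1 5 7 2 3)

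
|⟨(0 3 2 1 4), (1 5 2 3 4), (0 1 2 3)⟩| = 720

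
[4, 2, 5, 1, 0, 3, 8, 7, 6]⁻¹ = [4, 3, 1, 5, 0, 2, 8, 7, 6]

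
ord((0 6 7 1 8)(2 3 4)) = 15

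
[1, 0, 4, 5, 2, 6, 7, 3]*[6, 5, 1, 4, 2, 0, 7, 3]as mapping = [0→5, 1→6, 2→2, 3→0, 4→1, 5→7, 6→3, 7→4]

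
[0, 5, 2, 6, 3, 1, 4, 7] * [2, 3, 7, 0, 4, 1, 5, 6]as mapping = [0→2, 1→1, 2→7, 3→5, 4→0, 5→3, 6→4, 7→6]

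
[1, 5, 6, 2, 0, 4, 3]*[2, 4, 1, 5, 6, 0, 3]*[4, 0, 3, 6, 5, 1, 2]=[5, 4, 6, 0, 3, 2, 1] 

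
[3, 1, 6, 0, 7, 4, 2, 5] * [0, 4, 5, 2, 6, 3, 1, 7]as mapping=[0→2, 1→4, 2→1, 3→0, 4→7, 5→6, 6→5, 7→3]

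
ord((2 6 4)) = 3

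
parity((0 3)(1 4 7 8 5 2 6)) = odd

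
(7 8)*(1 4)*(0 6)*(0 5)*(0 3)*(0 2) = (0 6 5 3 2)(1 4)(7 8)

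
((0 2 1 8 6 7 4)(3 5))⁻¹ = (0 4 7 6 8 1 2)(3 5)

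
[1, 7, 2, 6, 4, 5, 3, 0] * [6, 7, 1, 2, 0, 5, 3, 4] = [7, 4, 1, 3, 0, 5, 2, 6]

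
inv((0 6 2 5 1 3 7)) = (0 7 3 1 5 2 6)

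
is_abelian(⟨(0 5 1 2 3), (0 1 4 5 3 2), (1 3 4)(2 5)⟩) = no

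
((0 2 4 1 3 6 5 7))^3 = (0 1 5 2 3 7 4 6)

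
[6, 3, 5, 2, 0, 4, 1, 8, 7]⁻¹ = [4, 6, 3, 1, 5, 2, 0, 8, 7]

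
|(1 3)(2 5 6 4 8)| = 10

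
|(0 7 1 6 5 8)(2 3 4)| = 6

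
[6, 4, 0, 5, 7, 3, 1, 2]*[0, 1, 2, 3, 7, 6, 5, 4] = [5, 7, 0, 6, 4, 3, 1, 2]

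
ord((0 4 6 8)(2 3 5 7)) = 4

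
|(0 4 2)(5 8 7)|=3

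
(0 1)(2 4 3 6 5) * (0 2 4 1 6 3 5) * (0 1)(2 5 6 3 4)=(0 3 4 6 1 5 2)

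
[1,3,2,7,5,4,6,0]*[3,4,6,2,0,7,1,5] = [4,2,6,5,7,0,1,3]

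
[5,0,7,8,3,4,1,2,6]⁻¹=[1,6,7,4,5,0,8,2,3]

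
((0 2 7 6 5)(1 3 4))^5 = (1 4 3)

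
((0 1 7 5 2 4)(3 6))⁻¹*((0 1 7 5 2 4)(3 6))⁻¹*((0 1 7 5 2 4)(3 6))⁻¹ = (0 5)(1 2)(3 6)(4 7)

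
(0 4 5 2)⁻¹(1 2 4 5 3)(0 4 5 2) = (0 5 2 3 1)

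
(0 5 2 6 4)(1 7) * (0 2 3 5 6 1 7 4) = (0 6)(1 4 2)(3 5)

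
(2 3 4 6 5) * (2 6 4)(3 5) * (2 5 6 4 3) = (2 6)(3 5 4)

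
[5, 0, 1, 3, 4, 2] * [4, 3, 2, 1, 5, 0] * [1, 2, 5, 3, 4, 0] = [1, 4, 3, 2, 0, 5]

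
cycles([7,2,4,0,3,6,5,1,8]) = (0 7 1 2 4 3) (5 6) 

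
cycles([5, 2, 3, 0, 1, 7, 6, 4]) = (0 5 7 4 1 2 3)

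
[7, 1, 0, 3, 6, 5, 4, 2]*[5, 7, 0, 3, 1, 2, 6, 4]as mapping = [0→4, 1→7, 2→5, 3→3, 4→6, 5→2, 6→1, 7→0]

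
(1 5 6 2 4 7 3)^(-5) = (1 6 4 3 5 2 7)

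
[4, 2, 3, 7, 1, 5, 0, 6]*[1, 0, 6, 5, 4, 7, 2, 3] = [4, 6, 5, 3, 0, 7, 1, 2]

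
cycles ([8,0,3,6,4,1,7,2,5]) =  (0 8 5 1)(2 3 6 7)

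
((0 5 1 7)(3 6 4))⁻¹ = (0 7 1 5)(3 4 6)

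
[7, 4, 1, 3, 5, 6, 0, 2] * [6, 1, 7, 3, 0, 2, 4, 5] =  [5, 0, 1, 3, 2, 4, 6, 7]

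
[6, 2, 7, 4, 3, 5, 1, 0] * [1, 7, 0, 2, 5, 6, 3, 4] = [3, 0, 4, 5, 2, 6, 7, 1]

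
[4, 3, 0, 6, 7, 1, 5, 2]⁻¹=[2, 5, 7, 1, 0, 6, 3, 4]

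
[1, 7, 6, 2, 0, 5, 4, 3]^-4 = [3, 2, 0, 4, 7, 5, 1, 6]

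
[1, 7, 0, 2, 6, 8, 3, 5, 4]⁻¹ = [2, 0, 3, 6, 8, 7, 4, 1, 5]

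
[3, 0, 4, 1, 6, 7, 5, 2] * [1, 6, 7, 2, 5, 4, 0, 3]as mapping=[0→2, 1→1, 2→5, 3→6, 4→0, 5→3, 6→4, 7→7]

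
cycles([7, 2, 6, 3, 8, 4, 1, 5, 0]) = (0 7 5 4 8)(1 2 6)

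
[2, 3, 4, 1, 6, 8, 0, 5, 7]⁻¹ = [6, 3, 0, 1, 2, 7, 4, 8, 5]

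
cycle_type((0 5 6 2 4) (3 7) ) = 2.5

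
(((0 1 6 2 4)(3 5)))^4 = (0 4 2 6 1)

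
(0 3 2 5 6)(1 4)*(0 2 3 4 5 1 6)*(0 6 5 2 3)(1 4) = (0 1 2 4 5 6 3)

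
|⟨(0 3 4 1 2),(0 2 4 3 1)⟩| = 60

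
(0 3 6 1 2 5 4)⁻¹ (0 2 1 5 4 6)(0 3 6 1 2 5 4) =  (0 1 3 5 2 4)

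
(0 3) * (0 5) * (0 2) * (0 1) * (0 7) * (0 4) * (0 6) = (0 3 5 2 1 7 4 6)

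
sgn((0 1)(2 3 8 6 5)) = -1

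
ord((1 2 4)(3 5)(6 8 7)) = 6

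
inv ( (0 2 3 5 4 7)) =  (0 7 4 5 3 2)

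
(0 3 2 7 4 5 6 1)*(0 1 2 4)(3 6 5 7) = (0 6 2 3 4 7)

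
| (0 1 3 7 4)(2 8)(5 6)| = 10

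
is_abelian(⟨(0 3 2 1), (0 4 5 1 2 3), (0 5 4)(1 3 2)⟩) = no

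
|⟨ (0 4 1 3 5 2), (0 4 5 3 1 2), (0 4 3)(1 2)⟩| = 720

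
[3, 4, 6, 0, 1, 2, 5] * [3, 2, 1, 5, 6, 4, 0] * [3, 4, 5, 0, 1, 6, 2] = [6, 2, 3, 0, 5, 4, 1]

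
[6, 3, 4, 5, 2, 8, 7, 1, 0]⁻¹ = [8, 7, 4, 1, 2, 3, 0, 6, 5]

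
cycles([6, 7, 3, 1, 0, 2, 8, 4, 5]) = (0 6 8 5 2 3 1 7 4)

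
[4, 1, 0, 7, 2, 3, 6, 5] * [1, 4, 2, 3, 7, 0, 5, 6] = [7, 4, 1, 6, 2, 3, 5, 0]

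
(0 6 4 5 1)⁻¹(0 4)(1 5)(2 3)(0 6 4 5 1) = (0 1)(2 3)(5 6)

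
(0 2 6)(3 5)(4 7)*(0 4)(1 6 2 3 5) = (0 3 1 6 4 7)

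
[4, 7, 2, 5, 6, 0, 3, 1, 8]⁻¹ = [5, 7, 2, 6, 0, 3, 4, 1, 8]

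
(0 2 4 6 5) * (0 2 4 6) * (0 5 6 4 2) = (0 2 4 5)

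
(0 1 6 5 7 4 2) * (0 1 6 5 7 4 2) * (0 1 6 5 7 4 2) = (0 5 2 6 4 1 7)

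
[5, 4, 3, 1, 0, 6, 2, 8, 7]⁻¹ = [4, 3, 6, 2, 1, 0, 5, 8, 7]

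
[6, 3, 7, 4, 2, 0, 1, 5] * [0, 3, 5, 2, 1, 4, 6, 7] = [6, 2, 7, 1, 5, 0, 3, 4]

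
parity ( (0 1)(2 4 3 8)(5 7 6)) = even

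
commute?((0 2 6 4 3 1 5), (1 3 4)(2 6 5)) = no:(0 2 6 4 3 1 5) * (1 3 4)(2 6 5) = (0 6 1 2 5), (1 3 4)(2 6 5) * (0 2 6 4 3 1 5) = (0 2 4 5 6)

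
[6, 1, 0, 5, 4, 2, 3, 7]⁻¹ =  [2, 1, 5, 6, 4, 3, 0, 7]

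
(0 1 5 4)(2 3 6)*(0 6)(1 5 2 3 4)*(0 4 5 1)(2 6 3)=(0 1 6 2 5)(3 4)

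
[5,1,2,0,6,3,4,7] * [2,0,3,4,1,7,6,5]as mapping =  [0→7,1→0,2→3,3→2,4→6,5→4,6→1,7→5]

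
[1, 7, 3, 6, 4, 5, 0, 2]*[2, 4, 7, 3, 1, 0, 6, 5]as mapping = [0→4, 1→5, 2→3, 3→6, 4→1, 5→0, 6→2, 7→7]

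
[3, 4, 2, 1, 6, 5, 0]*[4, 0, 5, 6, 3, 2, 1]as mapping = [0→6, 1→3, 2→5, 3→0, 4→1, 5→2, 6→4]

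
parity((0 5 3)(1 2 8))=even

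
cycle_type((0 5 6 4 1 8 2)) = 7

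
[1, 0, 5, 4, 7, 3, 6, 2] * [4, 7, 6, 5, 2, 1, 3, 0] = [7, 4, 1, 2, 0, 5, 3, 6]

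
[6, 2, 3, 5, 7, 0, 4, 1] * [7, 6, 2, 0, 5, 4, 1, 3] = [1, 2, 0, 4, 3, 7, 5, 6]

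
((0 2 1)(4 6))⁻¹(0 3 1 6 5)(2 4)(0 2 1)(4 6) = (0 4 5 2 3)(1 6)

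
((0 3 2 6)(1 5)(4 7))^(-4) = ()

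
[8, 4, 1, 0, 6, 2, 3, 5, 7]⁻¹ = [3, 2, 5, 6, 1, 7, 4, 8, 0]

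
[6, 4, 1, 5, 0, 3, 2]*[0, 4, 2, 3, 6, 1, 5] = [5, 6, 4, 1, 0, 3, 2]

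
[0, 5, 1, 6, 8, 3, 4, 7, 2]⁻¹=[0, 2, 8, 5, 6, 1, 3, 7, 4]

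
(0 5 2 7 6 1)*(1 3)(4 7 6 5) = (0 4 7 5 2 6 3 1)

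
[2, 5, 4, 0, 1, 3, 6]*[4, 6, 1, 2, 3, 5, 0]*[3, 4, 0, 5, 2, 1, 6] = [4, 1, 5, 2, 6, 0, 3] 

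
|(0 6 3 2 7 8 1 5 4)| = 9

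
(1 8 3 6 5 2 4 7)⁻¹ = (1 7 4 2 5 6 3 8)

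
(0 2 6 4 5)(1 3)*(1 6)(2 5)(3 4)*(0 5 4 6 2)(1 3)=(0 4)(1 6)(2 3)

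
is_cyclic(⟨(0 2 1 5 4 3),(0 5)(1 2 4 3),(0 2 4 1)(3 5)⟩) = no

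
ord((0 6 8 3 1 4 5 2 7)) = 9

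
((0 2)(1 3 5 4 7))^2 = (1 5 7 3 4)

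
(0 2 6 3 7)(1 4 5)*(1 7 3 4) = (0 2 6 4 5 7)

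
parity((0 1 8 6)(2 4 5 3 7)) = odd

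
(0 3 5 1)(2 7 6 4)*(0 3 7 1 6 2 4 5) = (0 7 2 1 3)(5 6)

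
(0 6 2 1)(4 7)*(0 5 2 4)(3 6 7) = (0 7)(1 5 2)(3 6 4)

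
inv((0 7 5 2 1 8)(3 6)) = (0 8 1 2 5 7)(3 6)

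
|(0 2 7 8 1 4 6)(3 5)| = 14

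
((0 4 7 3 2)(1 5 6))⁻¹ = (0 2 3 7 4)(1 6 5)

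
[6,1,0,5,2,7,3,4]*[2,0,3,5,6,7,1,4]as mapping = [0→1,1→0,2→2,3→7,4→3,5→4,6→5,7→6]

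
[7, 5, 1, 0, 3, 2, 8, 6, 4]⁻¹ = [3, 2, 5, 4, 8, 1, 7, 0, 6]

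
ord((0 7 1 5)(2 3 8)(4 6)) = 12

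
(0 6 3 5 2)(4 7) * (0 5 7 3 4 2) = (0 6 4 3 7 2 5)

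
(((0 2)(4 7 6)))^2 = (4 6 7)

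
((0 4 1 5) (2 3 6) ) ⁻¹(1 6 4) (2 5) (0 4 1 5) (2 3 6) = (0 3) (1 5 2) 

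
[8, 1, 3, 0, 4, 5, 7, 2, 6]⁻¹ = [3, 1, 7, 2, 4, 5, 8, 6, 0]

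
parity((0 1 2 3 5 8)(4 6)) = even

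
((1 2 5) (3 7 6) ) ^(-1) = (1 5 2) (3 6 7) 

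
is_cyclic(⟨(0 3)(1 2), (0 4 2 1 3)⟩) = no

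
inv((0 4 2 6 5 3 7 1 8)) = (0 8 1 7 3 5 6 2 4)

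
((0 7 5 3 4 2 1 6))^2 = (0 5 4 1)(2 6 7 3)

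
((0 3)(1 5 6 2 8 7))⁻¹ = (0 3)(1 7 8 2 6 5)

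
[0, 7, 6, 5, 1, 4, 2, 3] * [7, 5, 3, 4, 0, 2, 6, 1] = [7, 1, 6, 2, 5, 0, 3, 4]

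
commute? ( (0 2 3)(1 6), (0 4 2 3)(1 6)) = no: (0 2 3)(1 6) * (0 4 2 3)(1 6) = (0 3 4 2), (0 4 2 3)(1 6) * (0 2 3)(1 6) = (0 4 3 2)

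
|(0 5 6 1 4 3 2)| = 7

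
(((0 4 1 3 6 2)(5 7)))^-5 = (0 4 1 3 6 2)(5 7)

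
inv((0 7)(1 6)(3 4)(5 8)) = (0 7)(1 6)(3 4)(5 8)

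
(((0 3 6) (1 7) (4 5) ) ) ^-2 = (0 3 6) 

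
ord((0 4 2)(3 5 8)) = 3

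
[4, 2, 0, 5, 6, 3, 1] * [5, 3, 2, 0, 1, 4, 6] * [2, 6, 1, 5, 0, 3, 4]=[6, 1, 3, 0, 4, 2, 5]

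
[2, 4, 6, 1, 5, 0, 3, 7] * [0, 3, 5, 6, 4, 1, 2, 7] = [5, 4, 2, 3, 1, 0, 6, 7]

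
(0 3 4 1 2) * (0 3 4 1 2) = (0 4 2 3 1)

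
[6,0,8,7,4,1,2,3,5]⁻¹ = [1,5,6,7,4,8,0,3,2]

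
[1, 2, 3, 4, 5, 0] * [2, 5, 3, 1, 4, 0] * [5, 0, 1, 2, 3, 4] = [4, 2, 0, 3, 5, 1]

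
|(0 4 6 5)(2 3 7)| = 12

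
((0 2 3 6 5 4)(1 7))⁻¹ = (0 4 5 6 3 2)(1 7)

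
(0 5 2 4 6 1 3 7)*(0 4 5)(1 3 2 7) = (1 2 5 7 4 6 3)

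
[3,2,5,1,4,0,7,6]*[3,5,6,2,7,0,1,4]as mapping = [0→2,1→6,2→0,3→5,4→7,5→3,6→4,7→1]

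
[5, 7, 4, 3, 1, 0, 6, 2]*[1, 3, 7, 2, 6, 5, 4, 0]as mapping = [0→5, 1→0, 2→6, 3→2, 4→3, 5→1, 6→4, 7→7]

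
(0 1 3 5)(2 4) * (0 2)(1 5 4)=(0 5 2 1 3 4)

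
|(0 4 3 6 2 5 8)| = 7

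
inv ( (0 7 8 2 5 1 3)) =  (0 3 1 5 2 8 7)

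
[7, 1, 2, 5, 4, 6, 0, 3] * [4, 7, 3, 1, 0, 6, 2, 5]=[5, 7, 3, 6, 0, 2, 4, 1]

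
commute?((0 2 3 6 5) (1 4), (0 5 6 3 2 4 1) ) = no:(0 2 3 6 5) (1 4) * (0 5 6 3 2 4 1) = (0 4), (0 5 6 3 2 4 1) * (0 2 3 6 5) (1 4) = (1 2) 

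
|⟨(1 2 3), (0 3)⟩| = 24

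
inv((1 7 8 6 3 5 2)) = (1 2 5 3 6 8 7)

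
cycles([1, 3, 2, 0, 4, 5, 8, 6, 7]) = (0 1 3)(6 8 7)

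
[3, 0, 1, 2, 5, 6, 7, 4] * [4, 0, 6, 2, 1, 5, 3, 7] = [2, 4, 0, 6, 5, 3, 7, 1]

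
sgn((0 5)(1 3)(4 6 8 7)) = -1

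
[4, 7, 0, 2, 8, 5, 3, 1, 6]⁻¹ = [2, 7, 3, 6, 0, 5, 8, 1, 4]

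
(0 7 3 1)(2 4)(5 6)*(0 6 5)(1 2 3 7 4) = (0 4 3 2 1 6)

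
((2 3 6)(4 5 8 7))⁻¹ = (2 6 3)(4 7 8 5)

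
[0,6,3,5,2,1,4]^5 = [0,5,4,2,6,3,1]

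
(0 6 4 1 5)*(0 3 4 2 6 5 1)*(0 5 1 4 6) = (0 1 4 5 3 6 2)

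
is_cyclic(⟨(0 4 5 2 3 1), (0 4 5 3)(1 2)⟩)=no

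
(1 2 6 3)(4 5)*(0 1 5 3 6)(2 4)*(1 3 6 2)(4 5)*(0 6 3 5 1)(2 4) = (0 5)(2 6 4 3)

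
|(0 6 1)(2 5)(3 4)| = 6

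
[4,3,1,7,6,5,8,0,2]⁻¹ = [7,2,8,1,0,5,4,3,6]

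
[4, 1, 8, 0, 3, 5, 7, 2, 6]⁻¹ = [3, 1, 7, 4, 0, 5, 8, 6, 2]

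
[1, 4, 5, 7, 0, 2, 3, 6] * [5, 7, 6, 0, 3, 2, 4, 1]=[7, 3, 2, 1, 5, 6, 0, 4]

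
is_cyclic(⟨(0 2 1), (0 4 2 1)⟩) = no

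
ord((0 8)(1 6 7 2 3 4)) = 6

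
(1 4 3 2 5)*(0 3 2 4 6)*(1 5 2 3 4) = (0 4 3 1 6)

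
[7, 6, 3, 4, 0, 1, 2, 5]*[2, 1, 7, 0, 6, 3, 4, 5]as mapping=[0→5, 1→4, 2→0, 3→6, 4→2, 5→1, 6→7, 7→3]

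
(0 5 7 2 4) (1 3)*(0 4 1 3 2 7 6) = (0 5 6) (1 2) 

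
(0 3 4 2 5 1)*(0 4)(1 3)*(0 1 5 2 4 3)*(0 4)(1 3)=(0 5 4)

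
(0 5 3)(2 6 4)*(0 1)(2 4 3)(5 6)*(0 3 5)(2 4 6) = (0 2)(1 3)(4 6 5)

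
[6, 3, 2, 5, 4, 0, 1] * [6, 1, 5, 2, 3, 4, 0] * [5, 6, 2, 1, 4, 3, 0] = [5, 2, 3, 4, 1, 0, 6]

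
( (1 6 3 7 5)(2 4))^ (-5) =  (2 4)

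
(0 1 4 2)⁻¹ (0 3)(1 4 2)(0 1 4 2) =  (0 4 2)(1 3)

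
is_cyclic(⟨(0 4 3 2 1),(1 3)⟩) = no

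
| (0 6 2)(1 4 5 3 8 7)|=6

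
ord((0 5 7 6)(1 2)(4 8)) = 4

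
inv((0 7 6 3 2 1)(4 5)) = (0 1 2 3 6 7)(4 5)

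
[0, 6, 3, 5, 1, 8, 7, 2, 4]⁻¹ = [0, 4, 7, 2, 8, 3, 1, 6, 5]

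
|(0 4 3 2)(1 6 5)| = 12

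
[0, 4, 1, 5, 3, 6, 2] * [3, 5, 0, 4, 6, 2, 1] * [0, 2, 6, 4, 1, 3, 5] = [4, 5, 3, 6, 1, 2, 0]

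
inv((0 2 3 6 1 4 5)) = (0 5 4 1 6 3 2)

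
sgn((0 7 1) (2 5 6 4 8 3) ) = -1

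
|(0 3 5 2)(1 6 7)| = 12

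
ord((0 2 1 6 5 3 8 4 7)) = 9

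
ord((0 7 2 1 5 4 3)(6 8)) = 14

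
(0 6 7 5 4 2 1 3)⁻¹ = (0 3 1 2 4 5 7 6)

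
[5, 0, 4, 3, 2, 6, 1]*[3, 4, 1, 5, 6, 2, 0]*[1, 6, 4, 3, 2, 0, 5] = [4, 3, 5, 0, 6, 1, 2]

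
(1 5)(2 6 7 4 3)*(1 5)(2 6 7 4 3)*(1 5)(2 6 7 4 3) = (1 5)(2 4 6 3 7)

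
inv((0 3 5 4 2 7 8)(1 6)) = (0 8 7 2 4 5 3)(1 6)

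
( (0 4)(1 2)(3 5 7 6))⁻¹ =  (0 4)(1 2)(3 6 7 5)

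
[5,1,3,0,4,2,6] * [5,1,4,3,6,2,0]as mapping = [0→2,1→1,2→3,3→5,4→6,5→4,6→0]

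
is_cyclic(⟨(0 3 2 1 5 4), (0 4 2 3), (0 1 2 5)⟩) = no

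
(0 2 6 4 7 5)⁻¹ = (0 5 7 4 6 2)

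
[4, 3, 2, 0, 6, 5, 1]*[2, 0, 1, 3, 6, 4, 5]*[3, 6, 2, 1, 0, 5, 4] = [4, 1, 6, 2, 5, 0, 3]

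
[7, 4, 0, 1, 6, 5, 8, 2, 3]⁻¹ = [2, 3, 7, 8, 1, 5, 4, 0, 6]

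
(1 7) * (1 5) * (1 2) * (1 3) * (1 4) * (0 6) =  (0 6)(1 7 5 2 3 4)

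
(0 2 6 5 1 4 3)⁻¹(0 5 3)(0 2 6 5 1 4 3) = (0 2 1)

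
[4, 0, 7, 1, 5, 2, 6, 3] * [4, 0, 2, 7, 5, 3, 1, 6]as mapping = [0→5, 1→4, 2→6, 3→0, 4→3, 5→2, 6→1, 7→7]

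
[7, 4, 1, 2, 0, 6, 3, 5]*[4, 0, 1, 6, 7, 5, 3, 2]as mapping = [0→2, 1→7, 2→0, 3→1, 4→4, 5→3, 6→6, 7→5]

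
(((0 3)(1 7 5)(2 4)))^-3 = (0 3)(2 4)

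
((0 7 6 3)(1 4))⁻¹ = (0 3 6 7)(1 4)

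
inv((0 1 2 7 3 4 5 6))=(0 6 5 4 3 7 2 1)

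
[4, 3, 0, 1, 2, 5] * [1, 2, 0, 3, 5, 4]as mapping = [0→5, 1→3, 2→1, 3→2, 4→0, 5→4]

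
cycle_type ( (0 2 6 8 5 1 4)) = 7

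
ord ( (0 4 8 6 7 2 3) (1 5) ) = 14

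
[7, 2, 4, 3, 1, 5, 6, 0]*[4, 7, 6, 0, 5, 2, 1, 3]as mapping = [0→3, 1→6, 2→5, 3→0, 4→7, 5→2, 6→1, 7→4]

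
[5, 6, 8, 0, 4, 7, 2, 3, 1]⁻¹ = [3, 8, 6, 7, 4, 0, 1, 5, 2]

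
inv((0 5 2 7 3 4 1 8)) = (0 8 1 4 3 7 2 5)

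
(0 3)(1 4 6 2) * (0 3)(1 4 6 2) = (1 6)(2 4)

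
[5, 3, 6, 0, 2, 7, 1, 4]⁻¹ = [3, 6, 4, 1, 7, 0, 2, 5]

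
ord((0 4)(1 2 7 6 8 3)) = 6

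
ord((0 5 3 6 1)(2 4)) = 10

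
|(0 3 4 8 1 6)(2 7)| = 6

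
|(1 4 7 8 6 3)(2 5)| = 6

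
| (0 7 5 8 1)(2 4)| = 10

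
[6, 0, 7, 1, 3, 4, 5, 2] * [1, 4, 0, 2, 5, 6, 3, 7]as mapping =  [0→3, 1→1, 2→7, 3→4, 4→2, 5→5, 6→6, 7→0]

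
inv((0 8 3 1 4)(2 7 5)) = (0 4 1 3 8)(2 5 7)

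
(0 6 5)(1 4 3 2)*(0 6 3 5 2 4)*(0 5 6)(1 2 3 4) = (0 4 6 3 1 5)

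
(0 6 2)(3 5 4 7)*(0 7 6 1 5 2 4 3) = (0 1 5 3 2 7)(4 6)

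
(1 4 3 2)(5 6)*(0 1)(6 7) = (0 1 4 3 2)(5 7 6)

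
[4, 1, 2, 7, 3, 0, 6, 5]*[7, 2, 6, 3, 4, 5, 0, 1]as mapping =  [0→4, 1→2, 2→6, 3→1, 4→3, 5→7, 6→0, 7→5]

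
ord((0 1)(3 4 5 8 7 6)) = 6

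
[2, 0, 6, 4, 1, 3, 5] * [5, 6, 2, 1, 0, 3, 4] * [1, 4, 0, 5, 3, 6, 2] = [0, 6, 3, 1, 2, 4, 5]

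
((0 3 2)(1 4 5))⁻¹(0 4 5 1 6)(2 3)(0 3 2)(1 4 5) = (0 2)(1 4 6 3 5)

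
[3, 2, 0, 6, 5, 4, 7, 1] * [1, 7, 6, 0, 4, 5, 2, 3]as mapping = [0→0, 1→6, 2→1, 3→2, 4→5, 5→4, 6→3, 7→7]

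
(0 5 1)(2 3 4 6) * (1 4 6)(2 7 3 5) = (0 2 5 4 1)(3 6 7)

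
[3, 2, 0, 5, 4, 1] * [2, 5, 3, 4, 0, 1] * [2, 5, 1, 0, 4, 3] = [4, 0, 1, 5, 2, 3]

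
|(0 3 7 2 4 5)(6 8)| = 6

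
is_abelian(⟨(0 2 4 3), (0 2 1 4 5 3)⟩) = no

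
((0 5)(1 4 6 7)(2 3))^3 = (0 5)(1 7 6 4)(2 3)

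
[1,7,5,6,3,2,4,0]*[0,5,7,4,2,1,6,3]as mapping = [0→5,1→3,2→1,3→6,4→4,5→7,6→2,7→0]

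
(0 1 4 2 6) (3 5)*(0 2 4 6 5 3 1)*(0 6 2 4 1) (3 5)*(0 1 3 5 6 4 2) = (0 4 3 6 2 5 1) 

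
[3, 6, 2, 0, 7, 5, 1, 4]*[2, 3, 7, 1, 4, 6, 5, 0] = [1, 5, 7, 2, 0, 6, 3, 4]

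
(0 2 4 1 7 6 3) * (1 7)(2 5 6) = (0 5 6 3)(2 4 7)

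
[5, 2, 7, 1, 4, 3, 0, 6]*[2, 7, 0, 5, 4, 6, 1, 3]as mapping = [0→6, 1→0, 2→3, 3→7, 4→4, 5→5, 6→2, 7→1]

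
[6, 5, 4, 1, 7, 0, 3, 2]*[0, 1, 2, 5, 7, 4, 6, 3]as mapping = [0→6, 1→4, 2→7, 3→1, 4→3, 5→0, 6→5, 7→2]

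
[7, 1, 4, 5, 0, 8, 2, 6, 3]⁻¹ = [4, 1, 6, 8, 2, 3, 7, 0, 5]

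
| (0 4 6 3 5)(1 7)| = 10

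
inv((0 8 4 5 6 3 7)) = (0 7 3 6 5 4 8)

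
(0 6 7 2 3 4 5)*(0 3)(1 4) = (0 6 7 2)(1 4 5 3)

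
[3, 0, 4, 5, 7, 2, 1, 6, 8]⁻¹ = [1, 6, 5, 0, 2, 3, 7, 4, 8]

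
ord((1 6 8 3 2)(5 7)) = 10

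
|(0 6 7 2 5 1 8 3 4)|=9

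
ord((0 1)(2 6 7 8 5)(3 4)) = 10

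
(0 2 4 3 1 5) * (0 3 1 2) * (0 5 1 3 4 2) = (0 5 4 3)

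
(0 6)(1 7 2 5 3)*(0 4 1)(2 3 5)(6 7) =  (0 7 3)(1 6 4)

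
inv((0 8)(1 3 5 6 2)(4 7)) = (0 8)(1 2 6 5 3)(4 7)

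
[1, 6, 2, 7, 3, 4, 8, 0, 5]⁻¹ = [7, 0, 2, 4, 5, 8, 1, 3, 6]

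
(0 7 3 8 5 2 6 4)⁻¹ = (0 4 6 2 5 8 3 7)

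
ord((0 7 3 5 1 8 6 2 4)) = 9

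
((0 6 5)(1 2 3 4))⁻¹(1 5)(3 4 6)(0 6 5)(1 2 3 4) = (0 2)(1 5 4)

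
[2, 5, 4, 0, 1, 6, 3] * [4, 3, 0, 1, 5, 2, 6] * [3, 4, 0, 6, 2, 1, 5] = [3, 0, 1, 2, 6, 5, 4]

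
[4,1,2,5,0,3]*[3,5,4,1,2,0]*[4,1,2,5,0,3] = [2,3,0,4,5,1]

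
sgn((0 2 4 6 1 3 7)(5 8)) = -1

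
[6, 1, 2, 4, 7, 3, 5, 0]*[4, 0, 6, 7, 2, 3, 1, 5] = [1, 0, 6, 2, 5, 7, 3, 4]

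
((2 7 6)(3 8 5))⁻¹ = (2 6 7)(3 5 8)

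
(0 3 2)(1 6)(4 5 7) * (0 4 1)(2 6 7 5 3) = (0 2 4 3 6)(1 7)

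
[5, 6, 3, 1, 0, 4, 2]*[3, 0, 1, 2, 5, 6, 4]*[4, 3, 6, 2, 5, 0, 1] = [1, 5, 6, 4, 2, 0, 3]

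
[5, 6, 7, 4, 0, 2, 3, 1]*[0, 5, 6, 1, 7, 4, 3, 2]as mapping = [0→4, 1→3, 2→2, 3→7, 4→0, 5→6, 6→1, 7→5]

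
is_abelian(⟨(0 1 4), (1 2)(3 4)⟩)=no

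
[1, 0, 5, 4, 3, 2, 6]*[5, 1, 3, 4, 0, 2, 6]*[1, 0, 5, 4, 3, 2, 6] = [0, 2, 5, 1, 3, 4, 6]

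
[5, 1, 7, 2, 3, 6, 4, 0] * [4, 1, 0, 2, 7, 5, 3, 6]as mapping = [0→5, 1→1, 2→6, 3→0, 4→2, 5→3, 6→7, 7→4]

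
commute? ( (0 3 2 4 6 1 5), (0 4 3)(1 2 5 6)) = no: (0 3 2 4 6 1 5) * (0 4 3)(1 2 5 6) = (1 6 2 3 5 4), (0 4 3)(1 2 5 6) * (0 3 2 4 6 1 5) = (0 6 5 1 4 2)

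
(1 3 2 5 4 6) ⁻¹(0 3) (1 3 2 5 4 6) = (0 2) 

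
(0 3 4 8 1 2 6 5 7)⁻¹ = (0 7 5 6 2 1 8 4 3)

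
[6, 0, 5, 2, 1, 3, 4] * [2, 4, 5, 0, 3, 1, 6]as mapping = [0→6, 1→2, 2→1, 3→5, 4→4, 5→0, 6→3]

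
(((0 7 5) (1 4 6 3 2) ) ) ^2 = (0 5 7) (1 6 2 4 3) 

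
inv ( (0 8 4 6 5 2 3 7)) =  (0 7 3 2 5 6 4 8)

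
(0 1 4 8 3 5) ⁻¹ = (0 5 3 8 4 1) 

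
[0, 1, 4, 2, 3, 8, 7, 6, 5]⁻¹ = [0, 1, 3, 4, 2, 8, 7, 6, 5]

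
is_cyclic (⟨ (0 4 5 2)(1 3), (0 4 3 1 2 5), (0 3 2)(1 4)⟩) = no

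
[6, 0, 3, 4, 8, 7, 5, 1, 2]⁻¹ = [1, 7, 8, 2, 3, 6, 0, 5, 4]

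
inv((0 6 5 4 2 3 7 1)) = (0 1 7 3 2 4 5 6)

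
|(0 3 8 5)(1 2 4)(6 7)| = 12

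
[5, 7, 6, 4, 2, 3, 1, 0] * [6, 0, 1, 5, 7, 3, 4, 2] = [3, 2, 4, 7, 1, 5, 0, 6]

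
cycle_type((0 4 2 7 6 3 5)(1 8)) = 2.7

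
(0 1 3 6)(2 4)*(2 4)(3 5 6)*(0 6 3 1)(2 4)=(1 5 3)(2 4)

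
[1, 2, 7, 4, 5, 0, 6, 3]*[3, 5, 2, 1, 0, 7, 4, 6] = [5, 2, 6, 0, 7, 3, 4, 1]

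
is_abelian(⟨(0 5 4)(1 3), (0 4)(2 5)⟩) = no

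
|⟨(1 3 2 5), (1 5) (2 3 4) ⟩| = 120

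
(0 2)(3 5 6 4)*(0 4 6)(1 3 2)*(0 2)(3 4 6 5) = (0 1 4)(2 6 5)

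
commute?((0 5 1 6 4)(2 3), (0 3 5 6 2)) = no:(0 5 1 6 4)(2 3)*(0 3 5 6 2) = (0 6 4 3)(1 2 5), (0 3 5 6 2)*(0 5 1 6 4)(2 3) = (0 2 5 4)(1 6 3)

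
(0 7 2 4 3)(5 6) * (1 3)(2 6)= (0 7 6 5 2 4 1 3)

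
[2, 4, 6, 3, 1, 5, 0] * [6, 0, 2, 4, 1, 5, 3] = [2, 1, 3, 4, 0, 5, 6]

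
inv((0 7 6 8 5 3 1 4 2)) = (0 2 4 1 3 5 8 6 7)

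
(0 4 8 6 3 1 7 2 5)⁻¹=(0 5 2 7 1 3 6 8 4)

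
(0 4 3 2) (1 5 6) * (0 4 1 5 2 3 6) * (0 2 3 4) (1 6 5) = (0 6 1 3 4 5 2) 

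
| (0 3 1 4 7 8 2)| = 7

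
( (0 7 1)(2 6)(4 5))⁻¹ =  (0 1 7)(2 6)(4 5)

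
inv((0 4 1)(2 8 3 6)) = (0 1 4)(2 6 3 8)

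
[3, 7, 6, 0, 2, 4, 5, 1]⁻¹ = [3, 7, 4, 0, 5, 6, 2, 1]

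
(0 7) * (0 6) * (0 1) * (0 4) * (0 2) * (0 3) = (0 7 6 1 4 2 3)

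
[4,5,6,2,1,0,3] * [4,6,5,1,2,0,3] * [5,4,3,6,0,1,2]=[3,5,6,1,2,0,4]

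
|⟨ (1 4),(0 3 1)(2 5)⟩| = 48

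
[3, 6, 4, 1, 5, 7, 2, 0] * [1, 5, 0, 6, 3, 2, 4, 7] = [6, 4, 3, 5, 2, 7, 0, 1]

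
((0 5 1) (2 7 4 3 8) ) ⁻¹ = (0 1 5) (2 8 3 4 7) 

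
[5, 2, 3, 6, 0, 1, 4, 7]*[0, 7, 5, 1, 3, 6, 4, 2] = [6, 5, 1, 4, 0, 7, 3, 2]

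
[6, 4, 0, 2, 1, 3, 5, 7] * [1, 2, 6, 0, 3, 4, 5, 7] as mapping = [0→5, 1→3, 2→1, 3→6, 4→2, 5→0, 6→4, 7→7] 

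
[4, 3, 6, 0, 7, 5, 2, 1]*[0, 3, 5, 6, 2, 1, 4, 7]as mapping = [0→2, 1→6, 2→4, 3→0, 4→7, 5→1, 6→5, 7→3]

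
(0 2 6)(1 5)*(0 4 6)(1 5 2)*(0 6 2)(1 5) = (0 5 1)(2 6 4)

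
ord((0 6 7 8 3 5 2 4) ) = 8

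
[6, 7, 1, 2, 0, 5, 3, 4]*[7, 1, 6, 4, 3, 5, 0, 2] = [0, 2, 1, 6, 7, 5, 4, 3]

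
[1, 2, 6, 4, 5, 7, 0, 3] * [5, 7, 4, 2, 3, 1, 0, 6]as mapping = [0→7, 1→4, 2→0, 3→3, 4→1, 5→6, 6→5, 7→2]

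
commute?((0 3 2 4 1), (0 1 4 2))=no:(0 3 2 4 1)*(0 1 4 2)=(0 3), (0 1 4 2)*(0 3 2 4 1)=(2 3)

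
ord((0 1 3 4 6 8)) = 6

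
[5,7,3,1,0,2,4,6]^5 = [7,5,4,0,1,6,3,2]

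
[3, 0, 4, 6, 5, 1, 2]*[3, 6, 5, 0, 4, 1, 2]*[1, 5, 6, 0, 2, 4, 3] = [1, 0, 2, 6, 5, 3, 4]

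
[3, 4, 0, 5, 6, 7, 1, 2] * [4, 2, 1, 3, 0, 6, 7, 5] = [3, 0, 4, 6, 7, 5, 2, 1] 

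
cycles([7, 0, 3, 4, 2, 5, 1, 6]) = (0 7 6 1)(2 3 4)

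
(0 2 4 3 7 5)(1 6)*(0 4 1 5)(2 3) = (0 3 7)(1 6 5 4 2)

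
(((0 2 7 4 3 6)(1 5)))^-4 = (0 7 3)(2 4 6)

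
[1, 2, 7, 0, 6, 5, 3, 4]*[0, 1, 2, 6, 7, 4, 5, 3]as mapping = [0→1, 1→2, 2→3, 3→0, 4→5, 5→4, 6→6, 7→7]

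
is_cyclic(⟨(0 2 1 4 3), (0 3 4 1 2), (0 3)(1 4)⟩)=no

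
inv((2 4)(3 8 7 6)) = (2 4)(3 6 7 8)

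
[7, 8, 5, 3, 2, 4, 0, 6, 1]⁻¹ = [6, 8, 4, 3, 5, 2, 7, 0, 1]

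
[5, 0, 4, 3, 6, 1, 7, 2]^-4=[1, 5, 2, 3, 4, 0, 6, 7]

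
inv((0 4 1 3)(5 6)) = (0 3 1 4)(5 6)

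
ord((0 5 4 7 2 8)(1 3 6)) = 6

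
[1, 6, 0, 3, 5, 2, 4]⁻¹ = [2, 0, 5, 3, 6, 4, 1]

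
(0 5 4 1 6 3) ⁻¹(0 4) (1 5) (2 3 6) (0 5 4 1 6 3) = (0 3 2) (1 5) (4 6) 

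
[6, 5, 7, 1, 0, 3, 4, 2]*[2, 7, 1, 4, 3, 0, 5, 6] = [5, 0, 6, 7, 2, 4, 3, 1]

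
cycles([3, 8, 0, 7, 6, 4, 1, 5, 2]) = (0 3 7 5 4 6 1 8 2)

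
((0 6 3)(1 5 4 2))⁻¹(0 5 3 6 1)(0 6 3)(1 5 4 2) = (0 3 5 6 4)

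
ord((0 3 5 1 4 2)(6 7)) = 6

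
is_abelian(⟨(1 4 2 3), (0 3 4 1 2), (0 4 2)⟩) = no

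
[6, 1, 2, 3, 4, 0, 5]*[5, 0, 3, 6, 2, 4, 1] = [1, 0, 3, 6, 2, 5, 4] 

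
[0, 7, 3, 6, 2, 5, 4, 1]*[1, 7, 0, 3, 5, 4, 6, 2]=[1, 2, 3, 6, 0, 4, 5, 7]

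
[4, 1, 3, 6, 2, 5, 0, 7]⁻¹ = [6, 1, 4, 2, 0, 5, 3, 7]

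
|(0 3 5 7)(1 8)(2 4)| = 4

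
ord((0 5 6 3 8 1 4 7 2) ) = 9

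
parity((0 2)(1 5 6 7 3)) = odd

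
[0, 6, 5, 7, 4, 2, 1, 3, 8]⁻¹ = [0, 6, 5, 7, 4, 2, 1, 3, 8]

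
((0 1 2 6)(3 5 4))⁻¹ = (0 6 2 1)(3 4 5)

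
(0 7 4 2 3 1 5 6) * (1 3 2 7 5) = (0 5 6)(4 7)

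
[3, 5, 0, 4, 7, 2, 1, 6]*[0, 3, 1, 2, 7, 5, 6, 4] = [2, 5, 0, 7, 4, 1, 3, 6]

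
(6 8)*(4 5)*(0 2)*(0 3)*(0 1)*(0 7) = (0 2 3 1 7)(4 5)(6 8)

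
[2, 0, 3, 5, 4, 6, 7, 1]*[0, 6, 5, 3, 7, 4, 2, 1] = [5, 0, 3, 4, 7, 2, 1, 6]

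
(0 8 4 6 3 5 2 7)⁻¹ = (0 7 2 5 3 6 4 8)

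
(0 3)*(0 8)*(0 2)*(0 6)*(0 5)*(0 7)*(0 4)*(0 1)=(0 3 8 2 6 5 7 4 1)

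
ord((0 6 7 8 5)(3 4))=10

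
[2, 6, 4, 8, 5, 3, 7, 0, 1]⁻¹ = [7, 8, 0, 5, 2, 4, 1, 6, 3]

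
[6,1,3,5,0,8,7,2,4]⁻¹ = [4,1,7,2,8,3,0,6,5]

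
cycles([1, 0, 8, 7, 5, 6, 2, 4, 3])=(0 1)(2 8 3 7 4 5 6)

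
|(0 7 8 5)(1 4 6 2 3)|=20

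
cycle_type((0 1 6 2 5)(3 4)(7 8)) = 2^2.5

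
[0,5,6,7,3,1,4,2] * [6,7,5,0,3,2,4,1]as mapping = [0→6,1→2,2→4,3→1,4→0,5→7,6→3,7→5]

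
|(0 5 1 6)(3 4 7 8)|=4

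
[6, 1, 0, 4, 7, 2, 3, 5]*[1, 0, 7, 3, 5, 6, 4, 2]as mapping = [0→4, 1→0, 2→1, 3→5, 4→2, 5→7, 6→3, 7→6]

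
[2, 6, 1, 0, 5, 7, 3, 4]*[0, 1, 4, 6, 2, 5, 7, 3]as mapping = [0→4, 1→7, 2→1, 3→0, 4→5, 5→3, 6→6, 7→2]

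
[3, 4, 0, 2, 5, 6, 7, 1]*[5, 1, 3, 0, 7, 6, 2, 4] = [0, 7, 5, 3, 6, 2, 4, 1]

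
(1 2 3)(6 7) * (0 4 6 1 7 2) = (0 4 6 2 3 7 1)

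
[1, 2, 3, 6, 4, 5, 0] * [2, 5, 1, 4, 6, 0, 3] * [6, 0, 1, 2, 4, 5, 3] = [5, 0, 4, 2, 3, 6, 1]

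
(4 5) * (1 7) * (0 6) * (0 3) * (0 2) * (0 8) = (0 6 3 2 8)(1 7)(4 5)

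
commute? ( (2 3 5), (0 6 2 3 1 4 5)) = no: (2 3 5) * (0 6 2 3 1 4 5) = (0 6 2 1 4 5 3), (0 6 2 3 1 4 5) * (2 3 5) = (0 6 3 1 4 2 5)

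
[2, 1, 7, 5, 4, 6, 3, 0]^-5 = [2, 1, 7, 5, 4, 6, 3, 0]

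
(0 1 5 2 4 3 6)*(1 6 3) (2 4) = (0 6) (1 5 4) 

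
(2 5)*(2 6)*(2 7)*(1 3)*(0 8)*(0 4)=(0 8 4)(1 3)(2 5 6 7)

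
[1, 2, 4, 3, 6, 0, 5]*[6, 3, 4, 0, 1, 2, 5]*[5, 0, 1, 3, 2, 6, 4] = [3, 2, 0, 5, 6, 4, 1]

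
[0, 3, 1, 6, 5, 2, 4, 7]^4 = [0, 5, 4, 2, 3, 6, 1, 7]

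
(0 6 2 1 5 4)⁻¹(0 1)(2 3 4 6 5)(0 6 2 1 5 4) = (0 2 4 1 3)(5 6)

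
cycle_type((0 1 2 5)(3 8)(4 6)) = 2^2.4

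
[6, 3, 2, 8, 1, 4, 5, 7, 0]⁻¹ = [8, 4, 2, 1, 5, 6, 0, 7, 3]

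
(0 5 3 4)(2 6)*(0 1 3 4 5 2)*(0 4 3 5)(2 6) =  (0 6 4 1 5 3)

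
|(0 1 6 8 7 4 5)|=7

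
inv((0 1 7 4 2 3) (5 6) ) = (0 3 2 4 7 1) (5 6) 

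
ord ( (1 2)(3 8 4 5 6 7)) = 6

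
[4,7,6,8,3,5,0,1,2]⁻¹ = [6,7,8,4,0,5,2,1,3]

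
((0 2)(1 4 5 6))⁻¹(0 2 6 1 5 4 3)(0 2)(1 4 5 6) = (0 1 4 6 5 3 2)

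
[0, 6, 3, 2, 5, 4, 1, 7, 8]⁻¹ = [0, 6, 3, 2, 5, 4, 1, 7, 8]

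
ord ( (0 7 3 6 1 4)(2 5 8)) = 6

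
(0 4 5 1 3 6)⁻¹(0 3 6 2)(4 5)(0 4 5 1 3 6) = (0 2 4 6)(1 5)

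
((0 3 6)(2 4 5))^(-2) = (0 3 6)(2 4 5)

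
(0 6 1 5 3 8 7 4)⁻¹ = (0 4 7 8 3 5 1 6)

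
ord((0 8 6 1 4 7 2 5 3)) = 9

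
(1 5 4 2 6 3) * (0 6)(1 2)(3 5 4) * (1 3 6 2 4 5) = (0 2)(1 5 6)(3 4)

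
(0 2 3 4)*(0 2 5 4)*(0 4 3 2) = (0 5 3 4)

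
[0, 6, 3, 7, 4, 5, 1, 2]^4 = [0, 1, 3, 7, 4, 5, 6, 2]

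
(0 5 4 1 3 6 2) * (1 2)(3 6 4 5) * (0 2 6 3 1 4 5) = (0 1 3 5)(4 6)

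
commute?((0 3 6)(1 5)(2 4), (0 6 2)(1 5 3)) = no:(0 3 6)(1 5)(2 4)*(0 6 2)(1 5 3) = (0 1 3 2 4), (0 6 2)(1 5 3)*(0 3 6)(1 5)(2 4) = (2 3 5 6 4)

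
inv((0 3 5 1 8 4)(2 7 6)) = (0 4 8 1 5 3)(2 6 7)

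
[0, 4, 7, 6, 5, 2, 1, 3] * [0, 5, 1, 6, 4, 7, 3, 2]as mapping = [0→0, 1→4, 2→2, 3→3, 4→7, 5→1, 6→5, 7→6]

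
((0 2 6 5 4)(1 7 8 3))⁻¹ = (0 4 5 6 2)(1 3 8 7)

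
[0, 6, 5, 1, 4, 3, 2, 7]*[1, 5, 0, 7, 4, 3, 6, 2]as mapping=[0→1, 1→6, 2→3, 3→5, 4→4, 5→7, 6→0, 7→2]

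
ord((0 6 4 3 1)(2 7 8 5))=20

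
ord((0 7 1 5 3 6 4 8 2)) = 9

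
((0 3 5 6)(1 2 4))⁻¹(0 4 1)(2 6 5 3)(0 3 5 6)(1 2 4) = (0 6 5 4)(1 2 3)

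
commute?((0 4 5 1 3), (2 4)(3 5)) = no:(0 4 5 1 3)*(2 4)(3 5) = (0 2 4 3)(1 5), (2 4)(3 5)*(0 4 5 1 3) = (0 4 2 5)(1 3)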